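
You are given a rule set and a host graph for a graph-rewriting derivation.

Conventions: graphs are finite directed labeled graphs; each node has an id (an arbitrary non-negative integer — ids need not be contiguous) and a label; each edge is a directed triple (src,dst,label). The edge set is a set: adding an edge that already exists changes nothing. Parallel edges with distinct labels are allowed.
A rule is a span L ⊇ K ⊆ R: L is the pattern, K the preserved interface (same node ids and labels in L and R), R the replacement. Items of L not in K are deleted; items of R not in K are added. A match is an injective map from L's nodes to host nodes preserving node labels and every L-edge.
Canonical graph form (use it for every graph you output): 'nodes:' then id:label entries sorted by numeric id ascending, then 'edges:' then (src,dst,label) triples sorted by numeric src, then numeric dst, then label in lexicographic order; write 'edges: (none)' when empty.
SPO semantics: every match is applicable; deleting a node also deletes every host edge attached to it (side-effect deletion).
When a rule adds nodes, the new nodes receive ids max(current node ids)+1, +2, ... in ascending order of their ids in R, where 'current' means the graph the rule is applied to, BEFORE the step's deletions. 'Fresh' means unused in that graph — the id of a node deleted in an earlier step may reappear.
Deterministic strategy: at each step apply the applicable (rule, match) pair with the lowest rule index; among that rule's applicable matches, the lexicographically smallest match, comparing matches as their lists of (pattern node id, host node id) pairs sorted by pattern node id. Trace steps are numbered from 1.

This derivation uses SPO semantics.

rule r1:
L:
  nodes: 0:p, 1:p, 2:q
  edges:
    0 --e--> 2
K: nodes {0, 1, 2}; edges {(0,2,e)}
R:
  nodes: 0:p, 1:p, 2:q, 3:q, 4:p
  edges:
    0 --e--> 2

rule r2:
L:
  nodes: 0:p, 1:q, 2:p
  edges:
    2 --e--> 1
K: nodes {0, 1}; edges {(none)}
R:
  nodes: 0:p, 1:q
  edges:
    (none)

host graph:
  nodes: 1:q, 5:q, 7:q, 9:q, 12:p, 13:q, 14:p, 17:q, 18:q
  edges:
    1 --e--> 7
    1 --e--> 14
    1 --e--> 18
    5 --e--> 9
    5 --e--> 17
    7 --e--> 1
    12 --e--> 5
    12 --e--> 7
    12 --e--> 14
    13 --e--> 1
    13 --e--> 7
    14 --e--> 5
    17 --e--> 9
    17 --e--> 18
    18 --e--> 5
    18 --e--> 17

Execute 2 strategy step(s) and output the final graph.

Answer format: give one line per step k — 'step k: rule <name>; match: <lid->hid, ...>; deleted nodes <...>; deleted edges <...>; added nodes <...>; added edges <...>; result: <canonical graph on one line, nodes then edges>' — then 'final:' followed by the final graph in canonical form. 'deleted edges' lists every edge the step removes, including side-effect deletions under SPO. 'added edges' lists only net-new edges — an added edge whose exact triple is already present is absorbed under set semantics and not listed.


step 1: rule r1; match: 0->12, 1->14, 2->5; deleted nodes (none); deleted edges (none); added nodes 19, 20; added edges (none); result: nodes: 1:q, 5:q, 7:q, 9:q, 12:p, 13:q, 14:p, 17:q, 18:q, 19:q, 20:p edges: (1,7,e); (1,14,e); (1,18,e); (5,9,e); (5,17,e); (7,1,e); (12,5,e); (12,7,e); (12,14,e); (13,1,e); (13,7,e); (14,5,e); (17,9,e); (17,18,e); (18,5,e); (18,17,e)
step 2: rule r1; match: 0->12, 1->14, 2->5; deleted nodes (none); deleted edges (none); added nodes 21, 22; added edges (none); result: nodes: 1:q, 5:q, 7:q, 9:q, 12:p, 13:q, 14:p, 17:q, 18:q, 19:q, 20:p, 21:q, 22:p edges: (1,7,e); (1,14,e); (1,18,e); (5,9,e); (5,17,e); (7,1,e); (12,5,e); (12,7,e); (12,14,e); (13,1,e); (13,7,e); (14,5,e); (17,9,e); (17,18,e); (18,5,e); (18,17,e)
final:
nodes: 1:q, 5:q, 7:q, 9:q, 12:p, 13:q, 14:p, 17:q, 18:q, 19:q, 20:p, 21:q, 22:p
edges: (1,7,e); (1,14,e); (1,18,e); (5,9,e); (5,17,e); (7,1,e); (12,5,e); (12,7,e); (12,14,e); (13,1,e); (13,7,e); (14,5,e); (17,9,e); (17,18,e); (18,5,e); (18,17,e)


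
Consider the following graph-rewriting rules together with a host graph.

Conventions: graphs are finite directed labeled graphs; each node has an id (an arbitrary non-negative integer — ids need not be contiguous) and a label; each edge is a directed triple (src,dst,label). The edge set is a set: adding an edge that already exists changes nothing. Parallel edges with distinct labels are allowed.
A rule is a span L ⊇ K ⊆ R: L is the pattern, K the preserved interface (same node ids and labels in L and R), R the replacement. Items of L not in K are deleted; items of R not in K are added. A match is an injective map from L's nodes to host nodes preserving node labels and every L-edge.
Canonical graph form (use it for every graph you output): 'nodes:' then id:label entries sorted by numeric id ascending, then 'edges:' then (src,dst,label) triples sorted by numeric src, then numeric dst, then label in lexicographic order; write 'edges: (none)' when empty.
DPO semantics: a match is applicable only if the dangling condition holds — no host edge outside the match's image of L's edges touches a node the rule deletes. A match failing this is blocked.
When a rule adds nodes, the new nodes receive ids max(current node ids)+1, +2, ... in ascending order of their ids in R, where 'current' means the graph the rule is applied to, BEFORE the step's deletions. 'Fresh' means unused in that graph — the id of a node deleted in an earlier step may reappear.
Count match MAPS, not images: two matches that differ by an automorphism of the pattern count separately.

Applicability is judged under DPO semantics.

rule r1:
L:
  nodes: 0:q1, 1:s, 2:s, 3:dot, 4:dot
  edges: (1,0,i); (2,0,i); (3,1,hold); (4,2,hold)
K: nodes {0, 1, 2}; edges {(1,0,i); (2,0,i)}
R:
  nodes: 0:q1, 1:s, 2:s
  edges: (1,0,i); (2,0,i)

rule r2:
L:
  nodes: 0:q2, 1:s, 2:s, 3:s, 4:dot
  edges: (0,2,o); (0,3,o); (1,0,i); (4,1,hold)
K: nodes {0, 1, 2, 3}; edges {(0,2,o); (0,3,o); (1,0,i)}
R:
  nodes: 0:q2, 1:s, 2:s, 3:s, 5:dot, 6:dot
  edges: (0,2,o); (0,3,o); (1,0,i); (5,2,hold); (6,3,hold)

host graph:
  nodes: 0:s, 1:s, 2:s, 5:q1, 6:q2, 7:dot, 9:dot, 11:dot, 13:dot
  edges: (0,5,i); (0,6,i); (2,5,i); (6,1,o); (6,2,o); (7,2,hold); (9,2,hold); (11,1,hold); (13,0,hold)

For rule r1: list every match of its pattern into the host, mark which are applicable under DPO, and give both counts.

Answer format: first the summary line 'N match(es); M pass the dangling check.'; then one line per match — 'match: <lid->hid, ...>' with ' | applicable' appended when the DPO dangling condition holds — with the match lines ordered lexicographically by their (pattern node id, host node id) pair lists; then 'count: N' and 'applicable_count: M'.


4 match(es); 4 pass the dangling check.
match: 0->5, 1->0, 2->2, 3->13, 4->7 | applicable
match: 0->5, 1->0, 2->2, 3->13, 4->9 | applicable
match: 0->5, 1->2, 2->0, 3->7, 4->13 | applicable
match: 0->5, 1->2, 2->0, 3->9, 4->13 | applicable
count: 4
applicable_count: 4


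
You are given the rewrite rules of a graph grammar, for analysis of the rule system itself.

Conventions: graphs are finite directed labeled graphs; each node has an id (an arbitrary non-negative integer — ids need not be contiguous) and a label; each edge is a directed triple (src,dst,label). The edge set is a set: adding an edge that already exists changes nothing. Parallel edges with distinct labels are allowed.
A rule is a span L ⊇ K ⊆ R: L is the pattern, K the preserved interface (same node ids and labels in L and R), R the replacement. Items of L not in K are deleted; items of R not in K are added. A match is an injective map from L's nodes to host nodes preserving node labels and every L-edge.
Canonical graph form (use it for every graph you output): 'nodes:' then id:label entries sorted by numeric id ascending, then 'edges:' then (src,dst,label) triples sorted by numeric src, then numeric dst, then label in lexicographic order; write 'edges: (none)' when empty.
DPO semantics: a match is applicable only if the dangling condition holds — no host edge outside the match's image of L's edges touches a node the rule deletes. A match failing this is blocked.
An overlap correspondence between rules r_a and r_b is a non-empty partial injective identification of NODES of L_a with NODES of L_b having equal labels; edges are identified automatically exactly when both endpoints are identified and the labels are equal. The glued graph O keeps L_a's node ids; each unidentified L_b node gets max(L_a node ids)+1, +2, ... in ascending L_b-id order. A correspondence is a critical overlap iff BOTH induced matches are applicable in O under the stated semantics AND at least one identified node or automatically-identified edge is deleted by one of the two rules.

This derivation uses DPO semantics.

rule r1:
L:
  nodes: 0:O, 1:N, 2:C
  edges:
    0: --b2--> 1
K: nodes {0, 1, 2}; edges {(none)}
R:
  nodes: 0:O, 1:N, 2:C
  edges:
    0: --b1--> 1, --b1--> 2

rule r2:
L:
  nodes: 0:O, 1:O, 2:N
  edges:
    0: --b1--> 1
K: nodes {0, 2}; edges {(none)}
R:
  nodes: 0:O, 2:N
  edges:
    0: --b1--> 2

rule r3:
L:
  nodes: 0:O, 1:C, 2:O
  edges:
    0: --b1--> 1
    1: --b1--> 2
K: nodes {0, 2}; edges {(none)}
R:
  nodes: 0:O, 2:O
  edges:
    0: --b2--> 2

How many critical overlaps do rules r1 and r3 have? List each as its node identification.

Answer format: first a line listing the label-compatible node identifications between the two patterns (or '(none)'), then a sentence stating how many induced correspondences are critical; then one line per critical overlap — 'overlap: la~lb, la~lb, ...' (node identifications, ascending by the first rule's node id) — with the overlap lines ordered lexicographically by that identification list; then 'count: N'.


label-compatible node identifications between L(r1) and L(r3): 0~0, 0~2, 2~1
3 of the induced correspondences are critical overlaps of r1 and r3.
overlap: 0~0, 2~1
overlap: 0~2, 2~1
overlap: 2~1
count: 3


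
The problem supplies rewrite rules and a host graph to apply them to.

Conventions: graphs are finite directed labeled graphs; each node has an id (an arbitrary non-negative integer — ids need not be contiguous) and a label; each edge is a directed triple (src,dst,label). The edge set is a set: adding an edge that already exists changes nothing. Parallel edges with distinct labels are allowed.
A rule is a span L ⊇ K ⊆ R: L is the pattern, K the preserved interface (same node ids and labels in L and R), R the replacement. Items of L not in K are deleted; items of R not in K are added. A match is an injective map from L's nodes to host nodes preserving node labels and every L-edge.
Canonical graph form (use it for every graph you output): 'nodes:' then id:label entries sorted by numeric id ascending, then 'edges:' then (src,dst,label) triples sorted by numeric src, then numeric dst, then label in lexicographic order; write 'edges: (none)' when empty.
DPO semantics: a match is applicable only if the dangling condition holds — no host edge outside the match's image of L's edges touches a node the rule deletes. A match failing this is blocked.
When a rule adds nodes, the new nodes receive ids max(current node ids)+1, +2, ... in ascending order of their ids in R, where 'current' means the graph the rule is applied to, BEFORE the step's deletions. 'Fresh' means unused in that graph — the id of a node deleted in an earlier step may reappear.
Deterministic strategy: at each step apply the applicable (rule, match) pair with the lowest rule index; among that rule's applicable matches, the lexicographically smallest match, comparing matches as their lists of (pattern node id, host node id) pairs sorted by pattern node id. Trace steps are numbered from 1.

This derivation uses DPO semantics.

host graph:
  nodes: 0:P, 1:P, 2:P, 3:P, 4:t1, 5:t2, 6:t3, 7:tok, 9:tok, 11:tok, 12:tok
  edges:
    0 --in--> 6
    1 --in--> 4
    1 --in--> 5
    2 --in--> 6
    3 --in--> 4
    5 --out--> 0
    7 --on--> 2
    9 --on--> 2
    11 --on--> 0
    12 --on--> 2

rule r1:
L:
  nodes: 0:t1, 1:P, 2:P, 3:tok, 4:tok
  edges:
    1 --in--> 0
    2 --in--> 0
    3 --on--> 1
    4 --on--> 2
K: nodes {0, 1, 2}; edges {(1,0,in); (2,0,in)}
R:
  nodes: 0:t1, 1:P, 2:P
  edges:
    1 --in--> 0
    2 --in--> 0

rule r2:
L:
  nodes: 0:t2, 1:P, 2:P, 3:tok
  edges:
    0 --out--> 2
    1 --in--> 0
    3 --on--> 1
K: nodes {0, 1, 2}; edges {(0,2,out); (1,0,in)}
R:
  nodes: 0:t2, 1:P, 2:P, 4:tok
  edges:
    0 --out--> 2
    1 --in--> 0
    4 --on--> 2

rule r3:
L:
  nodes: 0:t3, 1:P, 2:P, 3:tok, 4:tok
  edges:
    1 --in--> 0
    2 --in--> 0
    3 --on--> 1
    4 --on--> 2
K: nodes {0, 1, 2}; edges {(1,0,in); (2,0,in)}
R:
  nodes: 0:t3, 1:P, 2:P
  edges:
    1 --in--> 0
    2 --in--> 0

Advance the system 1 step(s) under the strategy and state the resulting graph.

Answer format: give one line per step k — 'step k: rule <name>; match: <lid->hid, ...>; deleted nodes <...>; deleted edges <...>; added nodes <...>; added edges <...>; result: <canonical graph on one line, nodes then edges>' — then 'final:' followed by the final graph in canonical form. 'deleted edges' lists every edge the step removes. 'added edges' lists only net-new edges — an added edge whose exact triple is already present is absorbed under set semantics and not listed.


step 1: rule r3; match: 0->6, 1->0, 2->2, 3->11, 4->7; deleted nodes 7, 11; deleted edges (7,2,on); (11,0,on); added nodes (none); added edges (none); result: nodes: 0:P, 1:P, 2:P, 3:P, 4:t1, 5:t2, 6:t3, 9:tok, 12:tok edges: (0,6,in); (1,4,in); (1,5,in); (2,6,in); (3,4,in); (5,0,out); (9,2,on); (12,2,on)
final:
nodes: 0:P, 1:P, 2:P, 3:P, 4:t1, 5:t2, 6:t3, 9:tok, 12:tok
edges: (0,6,in); (1,4,in); (1,5,in); (2,6,in); (3,4,in); (5,0,out); (9,2,on); (12,2,on)


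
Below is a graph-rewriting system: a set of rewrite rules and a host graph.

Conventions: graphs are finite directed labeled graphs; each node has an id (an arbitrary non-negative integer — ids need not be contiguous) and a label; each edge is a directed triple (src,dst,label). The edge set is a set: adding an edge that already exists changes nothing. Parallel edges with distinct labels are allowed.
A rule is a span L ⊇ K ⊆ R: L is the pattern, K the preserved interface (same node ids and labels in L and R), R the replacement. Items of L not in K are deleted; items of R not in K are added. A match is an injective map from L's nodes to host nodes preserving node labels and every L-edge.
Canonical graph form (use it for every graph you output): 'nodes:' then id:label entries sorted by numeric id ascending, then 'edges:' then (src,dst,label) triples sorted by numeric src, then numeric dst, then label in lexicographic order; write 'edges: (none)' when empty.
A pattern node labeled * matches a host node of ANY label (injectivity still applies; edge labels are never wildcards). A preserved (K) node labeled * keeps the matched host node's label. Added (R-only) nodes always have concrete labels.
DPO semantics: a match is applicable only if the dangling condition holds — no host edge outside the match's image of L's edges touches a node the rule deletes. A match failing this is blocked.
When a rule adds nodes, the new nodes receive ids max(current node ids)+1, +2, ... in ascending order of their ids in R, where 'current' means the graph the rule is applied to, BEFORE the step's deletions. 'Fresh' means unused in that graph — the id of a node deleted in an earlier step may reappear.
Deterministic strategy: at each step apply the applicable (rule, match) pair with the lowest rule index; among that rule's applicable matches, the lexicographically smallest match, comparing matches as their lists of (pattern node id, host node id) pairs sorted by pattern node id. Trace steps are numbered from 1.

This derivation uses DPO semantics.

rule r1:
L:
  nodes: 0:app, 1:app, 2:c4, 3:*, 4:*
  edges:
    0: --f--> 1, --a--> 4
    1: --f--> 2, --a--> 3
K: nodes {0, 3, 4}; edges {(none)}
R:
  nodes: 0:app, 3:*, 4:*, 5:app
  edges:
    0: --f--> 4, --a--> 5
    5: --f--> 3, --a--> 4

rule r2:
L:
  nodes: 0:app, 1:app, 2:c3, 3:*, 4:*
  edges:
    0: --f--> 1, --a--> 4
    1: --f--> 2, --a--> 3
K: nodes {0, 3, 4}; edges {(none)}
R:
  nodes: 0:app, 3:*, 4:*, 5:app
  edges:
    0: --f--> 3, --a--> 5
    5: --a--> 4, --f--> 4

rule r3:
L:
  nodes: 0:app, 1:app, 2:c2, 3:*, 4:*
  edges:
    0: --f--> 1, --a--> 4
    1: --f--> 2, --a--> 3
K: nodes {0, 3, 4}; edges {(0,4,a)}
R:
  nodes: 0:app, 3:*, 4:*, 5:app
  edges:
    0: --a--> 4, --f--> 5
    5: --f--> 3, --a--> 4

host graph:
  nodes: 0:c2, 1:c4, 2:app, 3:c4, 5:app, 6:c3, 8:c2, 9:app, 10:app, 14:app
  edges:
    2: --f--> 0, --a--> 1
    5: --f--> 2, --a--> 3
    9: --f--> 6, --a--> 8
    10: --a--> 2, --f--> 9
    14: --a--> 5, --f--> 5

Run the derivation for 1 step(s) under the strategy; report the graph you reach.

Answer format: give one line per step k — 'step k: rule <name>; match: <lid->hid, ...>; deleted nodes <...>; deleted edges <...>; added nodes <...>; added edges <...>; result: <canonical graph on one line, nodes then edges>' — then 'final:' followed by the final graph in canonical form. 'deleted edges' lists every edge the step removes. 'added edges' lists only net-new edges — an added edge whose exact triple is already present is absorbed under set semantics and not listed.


step 1: rule r2; match: 0->10, 1->9, 2->6, 3->8, 4->2; deleted nodes 6, 9; deleted edges (9,6,f); (9,8,a); (10,2,a); (10,9,f); added nodes 15; added edges (10,8,f); (10,15,a); (15,2,a); (15,2,f); result: nodes: 0:c2, 1:c4, 2:app, 3:c4, 5:app, 8:c2, 10:app, 14:app, 15:app edges: (2,0,f); (2,1,a); (5,2,f); (5,3,a); (10,8,f); (10,15,a); (14,5,a); (14,5,f); (15,2,a); (15,2,f)
final:
nodes: 0:c2, 1:c4, 2:app, 3:c4, 5:app, 8:c2, 10:app, 14:app, 15:app
edges: (2,0,f); (2,1,a); (5,2,f); (5,3,a); (10,8,f); (10,15,a); (14,5,a); (14,5,f); (15,2,a); (15,2,f)


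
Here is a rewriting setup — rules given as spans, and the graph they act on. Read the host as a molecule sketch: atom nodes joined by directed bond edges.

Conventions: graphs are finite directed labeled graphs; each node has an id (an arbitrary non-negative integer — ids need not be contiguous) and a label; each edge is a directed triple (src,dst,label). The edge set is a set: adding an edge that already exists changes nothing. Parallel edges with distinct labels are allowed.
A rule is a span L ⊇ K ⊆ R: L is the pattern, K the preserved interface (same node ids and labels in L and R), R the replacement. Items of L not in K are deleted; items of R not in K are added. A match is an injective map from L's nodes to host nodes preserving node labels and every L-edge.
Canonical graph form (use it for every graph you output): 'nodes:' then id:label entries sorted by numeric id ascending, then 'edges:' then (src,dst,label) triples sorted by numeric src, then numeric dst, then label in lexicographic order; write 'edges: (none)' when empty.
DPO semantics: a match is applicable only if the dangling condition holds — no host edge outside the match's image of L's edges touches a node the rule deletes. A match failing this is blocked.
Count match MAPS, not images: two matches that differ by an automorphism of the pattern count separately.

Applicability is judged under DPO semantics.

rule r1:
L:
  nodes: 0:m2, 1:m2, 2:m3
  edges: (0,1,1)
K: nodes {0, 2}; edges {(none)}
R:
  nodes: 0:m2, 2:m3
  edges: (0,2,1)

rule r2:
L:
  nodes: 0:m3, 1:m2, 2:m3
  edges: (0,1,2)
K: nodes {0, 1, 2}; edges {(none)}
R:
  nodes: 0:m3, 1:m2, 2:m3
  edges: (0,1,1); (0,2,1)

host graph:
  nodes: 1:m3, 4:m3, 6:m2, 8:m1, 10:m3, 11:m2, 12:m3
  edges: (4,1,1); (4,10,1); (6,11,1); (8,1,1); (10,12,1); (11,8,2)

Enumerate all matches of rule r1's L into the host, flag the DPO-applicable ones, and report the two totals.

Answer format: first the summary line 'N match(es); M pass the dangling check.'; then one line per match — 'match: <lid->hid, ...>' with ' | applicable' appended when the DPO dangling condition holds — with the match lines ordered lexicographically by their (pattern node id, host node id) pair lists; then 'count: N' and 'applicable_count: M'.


4 match(es); 0 pass the dangling check.
match: 0->6, 1->11, 2->1
match: 0->6, 1->11, 2->4
match: 0->6, 1->11, 2->10
match: 0->6, 1->11, 2->12
count: 4
applicable_count: 0


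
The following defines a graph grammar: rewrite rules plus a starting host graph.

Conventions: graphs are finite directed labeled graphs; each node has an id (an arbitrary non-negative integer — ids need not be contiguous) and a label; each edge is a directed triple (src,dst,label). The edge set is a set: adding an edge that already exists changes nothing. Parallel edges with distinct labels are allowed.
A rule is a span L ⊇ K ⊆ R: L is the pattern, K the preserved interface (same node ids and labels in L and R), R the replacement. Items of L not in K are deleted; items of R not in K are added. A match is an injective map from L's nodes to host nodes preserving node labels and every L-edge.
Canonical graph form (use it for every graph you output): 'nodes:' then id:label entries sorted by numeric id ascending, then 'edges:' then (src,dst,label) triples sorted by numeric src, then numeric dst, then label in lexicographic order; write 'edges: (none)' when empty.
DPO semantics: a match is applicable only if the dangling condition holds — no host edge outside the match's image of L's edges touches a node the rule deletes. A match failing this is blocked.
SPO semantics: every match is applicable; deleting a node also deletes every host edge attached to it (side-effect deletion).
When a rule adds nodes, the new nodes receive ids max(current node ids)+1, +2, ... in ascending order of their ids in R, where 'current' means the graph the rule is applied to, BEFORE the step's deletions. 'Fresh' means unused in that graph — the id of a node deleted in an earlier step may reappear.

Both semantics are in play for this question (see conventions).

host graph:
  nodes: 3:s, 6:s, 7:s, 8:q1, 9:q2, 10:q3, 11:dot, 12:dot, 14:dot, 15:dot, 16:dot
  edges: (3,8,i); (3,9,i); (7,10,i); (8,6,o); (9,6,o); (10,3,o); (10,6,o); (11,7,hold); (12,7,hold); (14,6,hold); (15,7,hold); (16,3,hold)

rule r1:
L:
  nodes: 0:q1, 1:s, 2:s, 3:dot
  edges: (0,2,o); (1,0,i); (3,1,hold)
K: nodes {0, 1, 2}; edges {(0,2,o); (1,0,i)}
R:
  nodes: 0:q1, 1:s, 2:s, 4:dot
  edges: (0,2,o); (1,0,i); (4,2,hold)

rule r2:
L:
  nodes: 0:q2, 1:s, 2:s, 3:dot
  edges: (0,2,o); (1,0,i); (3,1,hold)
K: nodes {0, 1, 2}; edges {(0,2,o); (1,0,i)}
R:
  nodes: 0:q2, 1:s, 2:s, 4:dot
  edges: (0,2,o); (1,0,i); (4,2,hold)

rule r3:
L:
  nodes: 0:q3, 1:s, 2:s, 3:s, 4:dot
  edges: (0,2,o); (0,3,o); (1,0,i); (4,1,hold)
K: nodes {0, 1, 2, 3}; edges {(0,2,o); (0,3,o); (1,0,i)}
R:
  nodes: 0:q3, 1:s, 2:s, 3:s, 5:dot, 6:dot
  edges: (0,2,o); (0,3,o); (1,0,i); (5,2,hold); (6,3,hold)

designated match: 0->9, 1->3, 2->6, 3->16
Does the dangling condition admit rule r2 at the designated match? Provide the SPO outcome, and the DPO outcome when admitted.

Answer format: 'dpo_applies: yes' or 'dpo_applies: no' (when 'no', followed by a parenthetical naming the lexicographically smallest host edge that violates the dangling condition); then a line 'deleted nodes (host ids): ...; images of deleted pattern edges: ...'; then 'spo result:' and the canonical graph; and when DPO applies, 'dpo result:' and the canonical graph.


dpo_applies: yes
deleted nodes (host ids): 16; images of deleted pattern edges: (16,3,hold)
spo result:
nodes: 3:s, 6:s, 7:s, 8:q1, 9:q2, 10:q3, 11:dot, 12:dot, 14:dot, 15:dot, 17:dot
edges: (3,8,i); (3,9,i); (7,10,i); (8,6,o); (9,6,o); (10,3,o); (10,6,o); (11,7,hold); (12,7,hold); (14,6,hold); (15,7,hold); (17,6,hold)
dpo result:
nodes: 3:s, 6:s, 7:s, 8:q1, 9:q2, 10:q3, 11:dot, 12:dot, 14:dot, 15:dot, 17:dot
edges: (3,8,i); (3,9,i); (7,10,i); (8,6,o); (9,6,o); (10,3,o); (10,6,o); (11,7,hold); (12,7,hold); (14,6,hold); (15,7,hold); (17,6,hold)


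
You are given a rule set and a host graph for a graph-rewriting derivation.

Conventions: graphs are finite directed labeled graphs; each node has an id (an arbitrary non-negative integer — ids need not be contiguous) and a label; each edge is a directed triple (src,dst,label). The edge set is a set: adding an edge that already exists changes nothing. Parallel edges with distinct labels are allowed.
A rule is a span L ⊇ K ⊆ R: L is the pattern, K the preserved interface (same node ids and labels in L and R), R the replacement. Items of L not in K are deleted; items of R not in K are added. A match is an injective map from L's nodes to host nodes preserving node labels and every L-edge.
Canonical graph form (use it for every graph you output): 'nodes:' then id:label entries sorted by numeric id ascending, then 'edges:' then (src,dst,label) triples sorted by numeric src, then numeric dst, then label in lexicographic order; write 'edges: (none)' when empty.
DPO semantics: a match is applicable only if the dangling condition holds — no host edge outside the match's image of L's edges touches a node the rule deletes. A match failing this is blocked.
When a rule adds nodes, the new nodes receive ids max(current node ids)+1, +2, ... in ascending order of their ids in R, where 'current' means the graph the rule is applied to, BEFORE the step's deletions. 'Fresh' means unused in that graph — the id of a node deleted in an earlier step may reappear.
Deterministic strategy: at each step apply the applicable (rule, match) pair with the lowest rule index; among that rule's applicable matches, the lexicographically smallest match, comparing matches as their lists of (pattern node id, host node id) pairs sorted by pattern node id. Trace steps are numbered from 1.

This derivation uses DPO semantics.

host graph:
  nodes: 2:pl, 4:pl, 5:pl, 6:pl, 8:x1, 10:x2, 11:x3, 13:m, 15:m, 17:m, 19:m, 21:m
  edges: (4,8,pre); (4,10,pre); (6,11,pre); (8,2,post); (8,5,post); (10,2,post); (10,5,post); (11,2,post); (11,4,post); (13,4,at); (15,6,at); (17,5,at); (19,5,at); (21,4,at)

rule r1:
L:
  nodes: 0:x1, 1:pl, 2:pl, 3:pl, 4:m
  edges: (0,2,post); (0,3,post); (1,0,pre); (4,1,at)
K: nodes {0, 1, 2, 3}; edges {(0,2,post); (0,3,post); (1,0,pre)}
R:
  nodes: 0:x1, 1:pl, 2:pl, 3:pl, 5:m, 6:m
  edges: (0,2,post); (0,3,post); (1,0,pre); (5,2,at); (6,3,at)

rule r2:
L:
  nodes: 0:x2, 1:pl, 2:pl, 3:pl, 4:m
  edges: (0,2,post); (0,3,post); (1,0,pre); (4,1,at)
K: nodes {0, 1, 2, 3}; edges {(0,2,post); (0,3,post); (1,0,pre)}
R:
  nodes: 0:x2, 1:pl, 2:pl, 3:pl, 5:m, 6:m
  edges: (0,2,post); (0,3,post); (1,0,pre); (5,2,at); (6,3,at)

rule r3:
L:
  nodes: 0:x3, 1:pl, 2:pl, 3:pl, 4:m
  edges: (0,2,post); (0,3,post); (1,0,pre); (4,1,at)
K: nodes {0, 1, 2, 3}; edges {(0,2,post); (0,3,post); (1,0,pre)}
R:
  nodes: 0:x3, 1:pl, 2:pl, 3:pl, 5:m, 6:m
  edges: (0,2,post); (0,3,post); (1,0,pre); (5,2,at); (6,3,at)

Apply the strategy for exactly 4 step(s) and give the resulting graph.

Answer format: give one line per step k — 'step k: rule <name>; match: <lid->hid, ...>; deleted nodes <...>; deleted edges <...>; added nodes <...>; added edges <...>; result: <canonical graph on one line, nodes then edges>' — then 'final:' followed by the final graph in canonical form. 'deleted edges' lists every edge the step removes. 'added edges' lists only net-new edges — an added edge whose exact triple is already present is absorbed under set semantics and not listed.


step 1: rule r1; match: 0->8, 1->4, 2->2, 3->5, 4->13; deleted nodes 13; deleted edges (13,4,at); added nodes 22, 23; added edges (22,2,at); (23,5,at); result: nodes: 2:pl, 4:pl, 5:pl, 6:pl, 8:x1, 10:x2, 11:x3, 15:m, 17:m, 19:m, 21:m, 22:m, 23:m edges: (4,8,pre); (4,10,pre); (6,11,pre); (8,2,post); (8,5,post); (10,2,post); (10,5,post); (11,2,post); (11,4,post); (15,6,at); (17,5,at); (19,5,at); (21,4,at); (22,2,at); (23,5,at)
step 2: rule r1; match: 0->8, 1->4, 2->2, 3->5, 4->21; deleted nodes 21; deleted edges (21,4,at); added nodes 24, 25; added edges (24,2,at); (25,5,at); result: nodes: 2:pl, 4:pl, 5:pl, 6:pl, 8:x1, 10:x2, 11:x3, 15:m, 17:m, 19:m, 22:m, 23:m, 24:m, 25:m edges: (4,8,pre); (4,10,pre); (6,11,pre); (8,2,post); (8,5,post); (10,2,post); (10,5,post); (11,2,post); (11,4,post); (15,6,at); (17,5,at); (19,5,at); (22,2,at); (23,5,at); (24,2,at); (25,5,at)
step 3: rule r3; match: 0->11, 1->6, 2->2, 3->4, 4->15; deleted nodes 15; deleted edges (15,6,at); added nodes 26, 27; added edges (26,2,at); (27,4,at); result: nodes: 2:pl, 4:pl, 5:pl, 6:pl, 8:x1, 10:x2, 11:x3, 17:m, 19:m, 22:m, 23:m, 24:m, 25:m, 26:m, 27:m edges: (4,8,pre); (4,10,pre); (6,11,pre); (8,2,post); (8,5,post); (10,2,post); (10,5,post); (11,2,post); (11,4,post); (17,5,at); (19,5,at); (22,2,at); (23,5,at); (24,2,at); (25,5,at); (26,2,at); (27,4,at)
step 4: rule r1; match: 0->8, 1->4, 2->2, 3->5, 4->27; deleted nodes 27; deleted edges (27,4,at); added nodes 28, 29; added edges (28,2,at); (29,5,at); result: nodes: 2:pl, 4:pl, 5:pl, 6:pl, 8:x1, 10:x2, 11:x3, 17:m, 19:m, 22:m, 23:m, 24:m, 25:m, 26:m, 28:m, 29:m edges: (4,8,pre); (4,10,pre); (6,11,pre); (8,2,post); (8,5,post); (10,2,post); (10,5,post); (11,2,post); (11,4,post); (17,5,at); (19,5,at); (22,2,at); (23,5,at); (24,2,at); (25,5,at); (26,2,at); (28,2,at); (29,5,at)
final:
nodes: 2:pl, 4:pl, 5:pl, 6:pl, 8:x1, 10:x2, 11:x3, 17:m, 19:m, 22:m, 23:m, 24:m, 25:m, 26:m, 28:m, 29:m
edges: (4,8,pre); (4,10,pre); (6,11,pre); (8,2,post); (8,5,post); (10,2,post); (10,5,post); (11,2,post); (11,4,post); (17,5,at); (19,5,at); (22,2,at); (23,5,at); (24,2,at); (25,5,at); (26,2,at); (28,2,at); (29,5,at)


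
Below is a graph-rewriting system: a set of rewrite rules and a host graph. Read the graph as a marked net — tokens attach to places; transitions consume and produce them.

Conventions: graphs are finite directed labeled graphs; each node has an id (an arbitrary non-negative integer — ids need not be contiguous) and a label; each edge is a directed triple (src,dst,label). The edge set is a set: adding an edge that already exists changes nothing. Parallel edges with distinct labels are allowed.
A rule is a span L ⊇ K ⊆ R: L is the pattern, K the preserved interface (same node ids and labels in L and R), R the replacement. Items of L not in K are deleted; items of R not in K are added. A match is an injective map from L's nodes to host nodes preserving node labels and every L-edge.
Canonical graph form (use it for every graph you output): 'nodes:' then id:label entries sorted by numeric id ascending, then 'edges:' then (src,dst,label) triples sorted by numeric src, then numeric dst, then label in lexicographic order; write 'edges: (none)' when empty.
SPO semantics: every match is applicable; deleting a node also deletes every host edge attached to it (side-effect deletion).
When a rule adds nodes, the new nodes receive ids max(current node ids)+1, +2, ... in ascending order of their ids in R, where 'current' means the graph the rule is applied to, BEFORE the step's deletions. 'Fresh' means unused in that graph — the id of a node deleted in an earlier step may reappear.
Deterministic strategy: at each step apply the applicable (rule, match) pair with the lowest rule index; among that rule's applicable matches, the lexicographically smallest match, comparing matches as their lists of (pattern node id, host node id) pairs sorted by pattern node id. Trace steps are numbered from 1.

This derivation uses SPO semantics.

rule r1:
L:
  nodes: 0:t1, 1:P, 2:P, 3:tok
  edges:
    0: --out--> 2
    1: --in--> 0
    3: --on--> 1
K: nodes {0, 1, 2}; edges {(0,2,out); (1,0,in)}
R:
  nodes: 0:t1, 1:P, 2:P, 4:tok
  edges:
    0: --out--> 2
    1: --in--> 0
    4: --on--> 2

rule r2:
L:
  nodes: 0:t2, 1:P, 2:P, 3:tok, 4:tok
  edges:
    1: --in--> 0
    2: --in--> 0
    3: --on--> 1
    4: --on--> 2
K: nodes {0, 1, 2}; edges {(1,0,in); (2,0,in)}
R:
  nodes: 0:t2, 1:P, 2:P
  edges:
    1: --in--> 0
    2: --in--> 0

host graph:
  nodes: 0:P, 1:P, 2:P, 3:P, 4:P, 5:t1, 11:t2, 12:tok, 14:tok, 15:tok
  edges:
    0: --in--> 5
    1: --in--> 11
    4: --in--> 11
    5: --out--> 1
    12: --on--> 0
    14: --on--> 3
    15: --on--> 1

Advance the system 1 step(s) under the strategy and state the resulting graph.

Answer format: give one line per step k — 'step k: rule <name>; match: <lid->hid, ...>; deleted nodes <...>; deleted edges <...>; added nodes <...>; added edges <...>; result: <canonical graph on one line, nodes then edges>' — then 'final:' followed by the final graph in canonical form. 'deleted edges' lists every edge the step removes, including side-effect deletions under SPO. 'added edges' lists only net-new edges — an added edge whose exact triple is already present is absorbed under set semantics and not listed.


step 1: rule r1; match: 0->5, 1->0, 2->1, 3->12; deleted nodes 12; deleted edges (12,0,on); added nodes 16; added edges (16,1,on); result: nodes: 0:P, 1:P, 2:P, 3:P, 4:P, 5:t1, 11:t2, 14:tok, 15:tok, 16:tok edges: (0,5,in); (1,11,in); (4,11,in); (5,1,out); (14,3,on); (15,1,on); (16,1,on)
final:
nodes: 0:P, 1:P, 2:P, 3:P, 4:P, 5:t1, 11:t2, 14:tok, 15:tok, 16:tok
edges: (0,5,in); (1,11,in); (4,11,in); (5,1,out); (14,3,on); (15,1,on); (16,1,on)


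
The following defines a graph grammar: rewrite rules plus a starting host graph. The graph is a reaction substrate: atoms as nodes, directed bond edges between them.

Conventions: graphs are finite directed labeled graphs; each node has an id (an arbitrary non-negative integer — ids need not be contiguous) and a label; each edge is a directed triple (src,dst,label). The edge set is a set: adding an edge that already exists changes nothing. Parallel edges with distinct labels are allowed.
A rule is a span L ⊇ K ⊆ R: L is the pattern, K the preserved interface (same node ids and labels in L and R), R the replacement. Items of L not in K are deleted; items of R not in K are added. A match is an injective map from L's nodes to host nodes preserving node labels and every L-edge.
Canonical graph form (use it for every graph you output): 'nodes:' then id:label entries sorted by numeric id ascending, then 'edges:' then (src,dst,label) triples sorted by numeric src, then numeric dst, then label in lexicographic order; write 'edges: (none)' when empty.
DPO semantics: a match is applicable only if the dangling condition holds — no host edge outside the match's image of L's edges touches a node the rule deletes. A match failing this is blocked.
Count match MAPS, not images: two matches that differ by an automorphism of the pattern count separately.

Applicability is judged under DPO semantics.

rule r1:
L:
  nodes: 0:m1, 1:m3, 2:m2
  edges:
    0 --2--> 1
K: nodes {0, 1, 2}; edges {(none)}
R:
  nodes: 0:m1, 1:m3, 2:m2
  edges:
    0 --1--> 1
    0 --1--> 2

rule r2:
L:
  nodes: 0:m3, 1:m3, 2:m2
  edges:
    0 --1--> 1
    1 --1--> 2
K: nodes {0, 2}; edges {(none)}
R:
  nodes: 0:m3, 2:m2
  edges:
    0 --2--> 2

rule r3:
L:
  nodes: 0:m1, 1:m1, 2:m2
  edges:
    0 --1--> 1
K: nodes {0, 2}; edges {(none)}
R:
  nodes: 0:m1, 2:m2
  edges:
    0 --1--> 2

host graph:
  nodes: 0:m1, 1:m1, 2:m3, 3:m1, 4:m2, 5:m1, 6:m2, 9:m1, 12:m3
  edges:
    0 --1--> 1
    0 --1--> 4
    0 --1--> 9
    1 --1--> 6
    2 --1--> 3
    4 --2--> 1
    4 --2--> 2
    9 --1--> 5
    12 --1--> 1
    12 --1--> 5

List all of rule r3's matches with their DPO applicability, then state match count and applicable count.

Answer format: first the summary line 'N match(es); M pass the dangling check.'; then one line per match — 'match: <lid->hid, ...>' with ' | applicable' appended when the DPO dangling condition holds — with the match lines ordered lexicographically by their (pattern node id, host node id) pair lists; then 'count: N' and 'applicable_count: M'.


6 match(es); 0 pass the dangling check.
match: 0->0, 1->1, 2->4
match: 0->0, 1->1, 2->6
match: 0->0, 1->9, 2->4
match: 0->0, 1->9, 2->6
match: 0->9, 1->5, 2->4
match: 0->9, 1->5, 2->6
count: 6
applicable_count: 0


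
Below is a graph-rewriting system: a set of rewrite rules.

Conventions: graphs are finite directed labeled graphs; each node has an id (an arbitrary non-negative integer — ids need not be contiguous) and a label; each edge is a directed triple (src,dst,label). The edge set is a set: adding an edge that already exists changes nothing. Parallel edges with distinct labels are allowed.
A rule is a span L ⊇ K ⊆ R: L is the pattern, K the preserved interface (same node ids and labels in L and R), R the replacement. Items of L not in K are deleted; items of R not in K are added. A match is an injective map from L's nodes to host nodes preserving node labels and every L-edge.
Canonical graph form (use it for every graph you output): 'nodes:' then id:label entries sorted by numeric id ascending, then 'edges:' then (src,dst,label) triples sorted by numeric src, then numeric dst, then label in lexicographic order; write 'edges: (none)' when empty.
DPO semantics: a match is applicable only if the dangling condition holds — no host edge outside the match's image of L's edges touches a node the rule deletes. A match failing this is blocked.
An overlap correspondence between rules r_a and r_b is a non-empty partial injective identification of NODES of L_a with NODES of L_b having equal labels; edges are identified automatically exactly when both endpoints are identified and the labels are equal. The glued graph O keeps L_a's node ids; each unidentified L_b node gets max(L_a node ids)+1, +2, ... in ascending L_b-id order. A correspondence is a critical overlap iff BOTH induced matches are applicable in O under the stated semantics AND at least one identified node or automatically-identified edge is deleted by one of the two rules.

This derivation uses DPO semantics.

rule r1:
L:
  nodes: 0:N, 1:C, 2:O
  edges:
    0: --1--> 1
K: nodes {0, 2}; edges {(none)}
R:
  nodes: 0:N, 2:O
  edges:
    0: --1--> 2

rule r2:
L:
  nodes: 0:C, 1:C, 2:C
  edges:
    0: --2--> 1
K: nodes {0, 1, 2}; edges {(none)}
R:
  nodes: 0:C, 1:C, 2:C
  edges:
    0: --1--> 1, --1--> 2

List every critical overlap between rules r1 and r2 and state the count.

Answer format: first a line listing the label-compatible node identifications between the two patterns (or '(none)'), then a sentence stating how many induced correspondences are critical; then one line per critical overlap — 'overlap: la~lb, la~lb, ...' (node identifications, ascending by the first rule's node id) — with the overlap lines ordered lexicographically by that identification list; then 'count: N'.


label-compatible node identifications between L(r1) and L(r2): 1~0, 1~1, 1~2
1 of the induced correspondences is a critical overlap of r1 and r2.
overlap: 1~2
count: 1


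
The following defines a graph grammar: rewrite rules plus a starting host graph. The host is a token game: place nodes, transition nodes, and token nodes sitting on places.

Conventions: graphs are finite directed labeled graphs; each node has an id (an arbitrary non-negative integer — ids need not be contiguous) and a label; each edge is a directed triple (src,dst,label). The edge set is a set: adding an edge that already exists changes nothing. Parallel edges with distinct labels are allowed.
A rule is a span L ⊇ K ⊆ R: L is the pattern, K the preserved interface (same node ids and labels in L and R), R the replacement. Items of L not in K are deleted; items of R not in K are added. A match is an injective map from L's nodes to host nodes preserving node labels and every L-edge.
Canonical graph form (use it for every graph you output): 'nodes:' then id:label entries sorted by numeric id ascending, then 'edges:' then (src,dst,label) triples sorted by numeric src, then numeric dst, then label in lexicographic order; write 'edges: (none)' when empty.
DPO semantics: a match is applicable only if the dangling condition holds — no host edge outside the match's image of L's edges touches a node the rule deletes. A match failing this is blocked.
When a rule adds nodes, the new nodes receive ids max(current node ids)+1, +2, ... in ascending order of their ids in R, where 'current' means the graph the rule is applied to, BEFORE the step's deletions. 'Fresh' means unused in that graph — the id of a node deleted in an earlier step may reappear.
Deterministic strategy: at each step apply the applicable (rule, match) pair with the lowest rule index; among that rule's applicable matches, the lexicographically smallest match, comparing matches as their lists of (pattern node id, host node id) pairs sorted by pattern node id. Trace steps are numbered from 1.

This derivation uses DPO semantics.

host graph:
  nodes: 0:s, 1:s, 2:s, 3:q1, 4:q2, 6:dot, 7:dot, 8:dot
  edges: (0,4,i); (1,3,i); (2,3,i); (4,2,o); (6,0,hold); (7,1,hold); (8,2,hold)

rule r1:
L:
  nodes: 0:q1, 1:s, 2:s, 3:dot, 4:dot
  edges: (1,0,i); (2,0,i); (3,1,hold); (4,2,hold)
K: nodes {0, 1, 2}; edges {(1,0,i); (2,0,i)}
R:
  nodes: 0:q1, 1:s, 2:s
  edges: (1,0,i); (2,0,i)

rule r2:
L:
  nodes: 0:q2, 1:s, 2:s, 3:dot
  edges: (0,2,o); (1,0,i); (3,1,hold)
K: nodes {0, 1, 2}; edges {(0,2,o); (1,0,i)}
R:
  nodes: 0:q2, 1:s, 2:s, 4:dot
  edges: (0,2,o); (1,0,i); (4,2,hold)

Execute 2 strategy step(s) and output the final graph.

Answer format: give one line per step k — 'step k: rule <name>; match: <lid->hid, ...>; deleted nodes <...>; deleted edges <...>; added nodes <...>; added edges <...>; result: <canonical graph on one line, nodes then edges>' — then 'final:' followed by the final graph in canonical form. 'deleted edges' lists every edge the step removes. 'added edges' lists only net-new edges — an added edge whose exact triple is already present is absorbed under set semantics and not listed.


step 1: rule r1; match: 0->3, 1->1, 2->2, 3->7, 4->8; deleted nodes 7, 8; deleted edges (7,1,hold); (8,2,hold); added nodes (none); added edges (none); result: nodes: 0:s, 1:s, 2:s, 3:q1, 4:q2, 6:dot edges: (0,4,i); (1,3,i); (2,3,i); (4,2,o); (6,0,hold)
step 2: rule r2; match: 0->4, 1->0, 2->2, 3->6; deleted nodes 6; deleted edges (6,0,hold); added nodes 7; added edges (7,2,hold); result: nodes: 0:s, 1:s, 2:s, 3:q1, 4:q2, 7:dot edges: (0,4,i); (1,3,i); (2,3,i); (4,2,o); (7,2,hold)
final:
nodes: 0:s, 1:s, 2:s, 3:q1, 4:q2, 7:dot
edges: (0,4,i); (1,3,i); (2,3,i); (4,2,o); (7,2,hold)
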